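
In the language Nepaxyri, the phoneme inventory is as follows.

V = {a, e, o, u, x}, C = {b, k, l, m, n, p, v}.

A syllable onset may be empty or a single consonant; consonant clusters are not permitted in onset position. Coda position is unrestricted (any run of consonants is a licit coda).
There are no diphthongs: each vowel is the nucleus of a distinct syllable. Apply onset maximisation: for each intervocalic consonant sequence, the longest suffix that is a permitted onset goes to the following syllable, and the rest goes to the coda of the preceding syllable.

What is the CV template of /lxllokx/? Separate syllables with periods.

Nuclei (vowels): x, o, x → 3 syllables.
σ1/σ2 boundary: cluster /ll/ — the longest permitted-onset suffix is /l/; onset = /l/, preceding coda = /l/.
σ2/σ3 boundary: just /k/ — single C goes to the following onset.
Result: lxl.lo.kx.
Mapping each syllable to C/V: /lxl/ → CVC, /lo/ → CV, /kx/ → CV.

CVC.CV.CV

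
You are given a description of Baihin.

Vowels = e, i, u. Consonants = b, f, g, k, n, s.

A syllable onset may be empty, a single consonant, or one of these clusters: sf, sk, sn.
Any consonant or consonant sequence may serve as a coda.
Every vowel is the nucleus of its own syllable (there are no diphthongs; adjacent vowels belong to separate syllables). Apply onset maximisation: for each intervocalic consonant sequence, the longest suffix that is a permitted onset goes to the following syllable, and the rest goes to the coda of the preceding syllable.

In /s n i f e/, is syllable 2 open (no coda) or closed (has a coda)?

open

Vowels present: i, e; each is a nucleus, giving 2 syllables.
/i…e/ gap (V1→V2): /f/ → onset of the next syllable (single consonants are always licit onsets).
Syllabification: sni.fe.
Syllable 2 is /fe/; it ends in its nucleus with no coda, so it is open.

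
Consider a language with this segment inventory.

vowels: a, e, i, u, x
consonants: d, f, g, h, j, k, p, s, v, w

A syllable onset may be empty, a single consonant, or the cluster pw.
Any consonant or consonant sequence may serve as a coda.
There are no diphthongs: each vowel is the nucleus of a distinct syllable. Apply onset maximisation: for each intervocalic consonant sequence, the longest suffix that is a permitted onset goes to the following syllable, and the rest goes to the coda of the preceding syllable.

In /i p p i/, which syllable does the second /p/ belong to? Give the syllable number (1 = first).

The vowels are i, i — 2 nuclei, so 2 syllables.
V1 /i/ – V2 /i/: cluster /pp/ — the longest permitted-onset suffix is /p/; onset = /p/, preceding coda = /p/.
Result: ip.pi.
The second /p/ is in the onset of syllable 2 (/pi/).

2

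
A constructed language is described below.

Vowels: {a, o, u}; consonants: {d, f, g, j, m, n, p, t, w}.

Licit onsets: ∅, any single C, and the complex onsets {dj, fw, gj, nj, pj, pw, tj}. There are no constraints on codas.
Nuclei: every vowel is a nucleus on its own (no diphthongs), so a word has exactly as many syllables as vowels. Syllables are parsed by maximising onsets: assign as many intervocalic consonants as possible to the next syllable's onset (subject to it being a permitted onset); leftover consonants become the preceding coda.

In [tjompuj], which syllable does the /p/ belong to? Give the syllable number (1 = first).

2

Nuclei (vowels): o, u → 2 syllables.
σ1/σ2 boundary: /mp/ splits as /m/ + /p/ (/p/ is the longest suffix that is a licit onset).
Putting it together: tjom.puj.
The /p/ is in the onset of syllable 2 (/puj/).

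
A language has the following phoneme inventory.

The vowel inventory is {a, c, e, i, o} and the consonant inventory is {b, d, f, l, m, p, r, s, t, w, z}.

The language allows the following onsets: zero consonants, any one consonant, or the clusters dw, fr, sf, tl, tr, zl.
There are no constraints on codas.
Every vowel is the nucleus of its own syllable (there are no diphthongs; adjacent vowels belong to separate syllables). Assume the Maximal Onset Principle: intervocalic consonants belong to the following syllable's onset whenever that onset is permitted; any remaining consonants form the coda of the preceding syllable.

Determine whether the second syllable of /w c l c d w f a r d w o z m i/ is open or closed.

The vowels are c, c, a, o, i — 5 nuclei, so 5 syllables.
V1 /c/ – V2 /c/: /l/ is a single consonant, so it becomes the next onset.
V2 /c/ – V3 /a/: /dwf/ splits as /dw/ + /f/ (/f/ is the longest suffix that is a licit onset).
V3 /a/ – V4 /o/: /rdw/ — longest licit onset from the right is /dw/, leaving /r/ as coda.
V4 /o/ – V5 /i/: /zm/ — longest licit onset from the right is /m/, leaving /z/ as coda.
So the parse is wc.lcdw.far.dwoz.mi.
Syllable 2 is /lcdw/ with coda /dw/, so it is closed.

closed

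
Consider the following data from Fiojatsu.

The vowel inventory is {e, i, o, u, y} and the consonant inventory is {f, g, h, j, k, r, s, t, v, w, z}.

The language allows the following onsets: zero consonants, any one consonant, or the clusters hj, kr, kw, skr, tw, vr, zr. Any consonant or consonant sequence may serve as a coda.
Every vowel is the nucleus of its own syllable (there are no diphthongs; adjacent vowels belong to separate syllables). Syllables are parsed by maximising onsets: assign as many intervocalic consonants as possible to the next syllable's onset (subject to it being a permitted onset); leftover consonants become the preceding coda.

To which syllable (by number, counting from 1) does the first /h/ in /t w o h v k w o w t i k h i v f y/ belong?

The vowels are o, o, i, i, y — 5 nuclei, so 5 syllables.
σ1/σ2 boundary: /hvkw/ splits as /hv/ + /kw/ (/kw/ is the longest suffix that is a licit onset).
σ2/σ3 boundary: /wt/ splits as /w/ + /t/ (/t/ is the longest suffix that is a licit onset).
σ3/σ4 boundary: /kh/ splits as /k/ + /h/ (/h/ is the longest suffix that is a licit onset).
σ4/σ5 boundary: /vf/ splits as /v/ + /f/ (/f/ is the longest suffix that is a licit onset).
Syllabification: twohv.kwow.tik.hiv.fy.
The first /h/ is in the coda of syllable 1 (/twohv/).

1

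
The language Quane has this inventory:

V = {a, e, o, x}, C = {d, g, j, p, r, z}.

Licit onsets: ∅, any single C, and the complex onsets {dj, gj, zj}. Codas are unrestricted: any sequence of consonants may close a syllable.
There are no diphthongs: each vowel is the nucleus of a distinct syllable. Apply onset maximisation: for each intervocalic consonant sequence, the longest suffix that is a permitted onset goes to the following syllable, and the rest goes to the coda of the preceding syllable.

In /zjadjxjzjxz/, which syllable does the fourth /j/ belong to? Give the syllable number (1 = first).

The vowels are a, x, x — 3 nuclei, so 3 syllables.
σ1/σ2 boundary: /dj/ — entire cluster is a permitted onset → onset /dj/, coda ∅.
σ2/σ3 boundary: /jzj/; trying suffixes from longest down, /zj/ is the first permitted one, so coda /j/ | onset /zj/.
Syllabification: zja.djxj.zjxz.
The fourth /j/ is in the onset of syllable 3 (/zjxz/).

3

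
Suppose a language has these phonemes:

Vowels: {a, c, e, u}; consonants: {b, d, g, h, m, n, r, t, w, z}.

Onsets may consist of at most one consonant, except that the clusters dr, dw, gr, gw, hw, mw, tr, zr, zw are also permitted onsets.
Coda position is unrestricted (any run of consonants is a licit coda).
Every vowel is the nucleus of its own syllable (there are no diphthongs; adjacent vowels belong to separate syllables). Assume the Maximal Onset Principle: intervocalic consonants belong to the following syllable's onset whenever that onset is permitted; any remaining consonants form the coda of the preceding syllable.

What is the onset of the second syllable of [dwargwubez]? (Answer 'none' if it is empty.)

gw

Nuclei (vowels): a, u, e → 3 syllables.
σ1/σ2 boundary: /rgw/; trying suffixes from longest down, /gw/ is the first permitted one, so coda /r/ | onset /gw/.
σ2/σ3 boundary: /b/ is a single consonant, so it becomes the next onset.
Result: dwar.gwu.bez.
Syllable 2 is /gwu/: onset /gw/, nucleus /u/, coda ∅.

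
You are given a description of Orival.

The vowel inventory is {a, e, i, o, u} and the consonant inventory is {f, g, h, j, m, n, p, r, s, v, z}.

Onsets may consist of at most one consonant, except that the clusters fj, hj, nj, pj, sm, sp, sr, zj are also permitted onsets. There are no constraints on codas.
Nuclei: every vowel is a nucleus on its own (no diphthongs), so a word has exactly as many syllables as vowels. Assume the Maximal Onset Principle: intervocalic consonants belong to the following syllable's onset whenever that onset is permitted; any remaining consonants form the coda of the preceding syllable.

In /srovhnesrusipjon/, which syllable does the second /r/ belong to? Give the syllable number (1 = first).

Vowels present: o, e, u, i, o; each is a nucleus, giving 5 syllables.
V1 /o/ – V2 /e/: /vhn/ splits as /vh/ + /n/ (/n/ is the longest suffix that is a licit onset).
V2 /e/ – V3 /u/: /sr/ — entire cluster is a permitted onset → onset /sr/, coda ∅.
V3 /u/ – V4 /i/: just /s/ — single C goes to the following onset.
V4 /i/ – V5 /o/: /pj/ is a licit onset in full, so it all attaches to the next syllable.
Result: srovh.ne.sru.si.pjon.
The second /r/ is in the onset of syllable 3 (/sru/).

3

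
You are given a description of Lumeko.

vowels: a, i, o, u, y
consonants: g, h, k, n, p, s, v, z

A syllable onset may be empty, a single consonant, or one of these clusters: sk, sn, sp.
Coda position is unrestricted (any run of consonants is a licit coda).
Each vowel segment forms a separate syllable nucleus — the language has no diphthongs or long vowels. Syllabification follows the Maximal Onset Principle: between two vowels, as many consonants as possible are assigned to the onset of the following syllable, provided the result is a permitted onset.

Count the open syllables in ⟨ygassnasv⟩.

1

Nuclei (vowels): y, a, a → 3 syllables.
Between /y/ (V1) and /a/ (V2): /g/ → onset of the next syllable (single consonants are always licit onsets).
Between /a/ (V2) and /a/ (V3): /ssn/ splits as /s/ + /sn/ (/sn/ is the longest suffix that is a licit onset).
Syllabification: y.gas.snasv.
Classifying each syllable: /y/ (open), /gas/ (closed), /snasv/ (closed).
Open syllables: 1.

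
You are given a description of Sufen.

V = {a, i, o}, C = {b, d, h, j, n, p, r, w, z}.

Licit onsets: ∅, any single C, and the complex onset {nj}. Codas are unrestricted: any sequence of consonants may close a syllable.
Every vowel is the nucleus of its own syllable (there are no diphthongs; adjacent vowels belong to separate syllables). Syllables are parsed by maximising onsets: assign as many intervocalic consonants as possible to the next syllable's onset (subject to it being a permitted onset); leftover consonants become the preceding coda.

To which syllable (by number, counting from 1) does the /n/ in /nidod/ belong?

1

The vowels are i, o — 2 nuclei, so 2 syllables.
σ1/σ2 boundary: /d/ is a single consonant, so it becomes the next onset.
Putting it together: ni.dod.
The /n/ is in the onset of syllable 1 (/ni/).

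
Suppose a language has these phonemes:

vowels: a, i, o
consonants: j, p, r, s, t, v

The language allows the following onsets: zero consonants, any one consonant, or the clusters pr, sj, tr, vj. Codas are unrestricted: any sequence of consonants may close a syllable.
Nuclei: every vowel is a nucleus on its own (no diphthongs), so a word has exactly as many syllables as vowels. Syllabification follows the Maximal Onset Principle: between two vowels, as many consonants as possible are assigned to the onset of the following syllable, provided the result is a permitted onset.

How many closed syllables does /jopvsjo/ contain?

Nuclei (vowels): o, o → 2 syllables.
V1 /o/ – V2 /o/: /pvsj/ — longest licit onset from the right is /sj/, leaving /pv/ as coda.
So the parse is jopv.sjo.
Classifying each syllable: /jopv/ (closed), /sjo/ (open).
Closed syllables: 1.

1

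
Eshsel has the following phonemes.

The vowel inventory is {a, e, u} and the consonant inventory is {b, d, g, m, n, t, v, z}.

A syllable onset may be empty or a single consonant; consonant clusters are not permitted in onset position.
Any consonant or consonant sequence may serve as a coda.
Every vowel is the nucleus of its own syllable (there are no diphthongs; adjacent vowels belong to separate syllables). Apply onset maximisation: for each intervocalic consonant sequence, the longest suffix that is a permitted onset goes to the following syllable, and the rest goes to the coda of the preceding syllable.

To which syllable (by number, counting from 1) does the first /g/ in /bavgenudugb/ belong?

The vowels are a, e, u, u — 4 nuclei, so 4 syllables.
Between /a/ (V1) and /e/ (V2): /vg/ — longest licit onset from the right is /g/, leaving /v/ as coda.
Between /e/ (V2) and /u/ (V3): /n/ is a single consonant, so it becomes the next onset.
Between /u/ (V3) and /u/ (V4): just /d/ — single C goes to the following onset.
Putting it together: bav.ge.nu.dugb.
The first /g/ is in the onset of syllable 2 (/ge/).

2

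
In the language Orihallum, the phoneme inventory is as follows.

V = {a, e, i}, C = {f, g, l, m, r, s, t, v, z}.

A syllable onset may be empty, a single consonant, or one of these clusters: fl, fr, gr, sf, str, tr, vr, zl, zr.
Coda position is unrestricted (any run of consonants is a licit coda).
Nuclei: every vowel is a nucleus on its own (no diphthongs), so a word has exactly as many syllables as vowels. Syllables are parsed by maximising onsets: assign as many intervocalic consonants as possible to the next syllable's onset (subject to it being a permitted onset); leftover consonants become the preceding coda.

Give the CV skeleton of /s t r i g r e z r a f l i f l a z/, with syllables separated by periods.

CCCV.CCV.CCV.CCV.CCVC

Vowels present: i, e, a, i, a; each is a nucleus, giving 5 syllables.
σ1/σ2 boundary: /gr/ is a licit onset in full, so it all attaches to the next syllable.
σ2/σ3 boundary: /zr/ — entire cluster is a permitted onset → onset /zr/, coda ∅.
σ3/σ4 boundary: /fl/ — entire cluster is a permitted onset → onset /fl/, coda ∅.
σ4/σ5 boundary: /fl/ — entire cluster is a permitted onset → onset /fl/, coda ∅.
Syllabification: stri.gre.zra.fli.flaz.
Mapping each syllable to C/V: /stri/ → CCCV, /gre/ → CCV, /zra/ → CCV, /fli/ → CCV, /flaz/ → CCVC.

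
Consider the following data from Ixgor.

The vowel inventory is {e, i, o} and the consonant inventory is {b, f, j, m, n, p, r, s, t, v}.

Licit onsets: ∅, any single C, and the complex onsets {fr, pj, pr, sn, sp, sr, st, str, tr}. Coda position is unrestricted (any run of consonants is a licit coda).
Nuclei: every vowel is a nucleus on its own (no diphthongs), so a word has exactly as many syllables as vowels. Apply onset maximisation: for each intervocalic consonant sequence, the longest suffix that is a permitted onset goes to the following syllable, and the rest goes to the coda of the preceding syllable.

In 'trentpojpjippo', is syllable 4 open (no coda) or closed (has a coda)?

The vowels are e, o, i, o — 4 nuclei, so 4 syllables.
σ1/σ2 boundary: /ntp/ splits as /nt/ + /p/ (/p/ is the longest suffix that is a licit onset).
σ2/σ3 boundary: /jpj/ — longest licit onset from the right is /pj/, leaving /j/ as coda.
σ3/σ4 boundary: /pp/ splits as /p/ + /p/ (/p/ is the longest suffix that is a licit onset).
Putting it together: trent.poj.pjip.po.
Syllable 4 is /po/; it ends in its nucleus with no coda, so it is open.

open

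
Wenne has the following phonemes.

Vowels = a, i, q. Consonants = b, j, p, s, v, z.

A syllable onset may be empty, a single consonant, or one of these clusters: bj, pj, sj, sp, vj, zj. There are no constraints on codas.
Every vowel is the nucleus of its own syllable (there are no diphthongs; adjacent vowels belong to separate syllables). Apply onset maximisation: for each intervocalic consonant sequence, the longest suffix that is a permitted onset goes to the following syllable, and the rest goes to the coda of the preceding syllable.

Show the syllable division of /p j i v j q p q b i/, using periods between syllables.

Vowels present: i, q, q, i; each is a nucleus, giving 4 syllables.
V1 /i/ – V2 /q/: /vj/ is a licit onset in full, so it all attaches to the next syllable.
V2 /q/ – V3 /q/: /p/ is a single consonant, so it becomes the next onset.
V3 /q/ – V4 /i/: /b/ → onset of the next syllable (single consonants are always licit onsets).

pji.vjq.pq.bi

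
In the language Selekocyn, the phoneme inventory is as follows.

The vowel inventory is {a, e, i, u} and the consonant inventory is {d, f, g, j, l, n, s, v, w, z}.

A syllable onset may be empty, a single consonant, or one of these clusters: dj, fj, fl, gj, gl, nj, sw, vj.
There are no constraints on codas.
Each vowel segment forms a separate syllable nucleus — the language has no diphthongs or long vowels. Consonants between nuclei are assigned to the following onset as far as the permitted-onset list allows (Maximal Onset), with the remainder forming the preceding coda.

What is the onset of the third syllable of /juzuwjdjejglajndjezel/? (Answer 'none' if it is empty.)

dj

The vowels are u, u, e, a, e, e — 6 nuclei, so 6 syllables.
/u…u/ gap (V1→V2): just /z/ — single C goes to the following onset.
/u…e/ gap (V2→V3): /wjdj/ — longest licit onset from the right is /dj/, leaving /wj/ as coda.
/e…a/ gap (V3→V4): cluster /jgl/ — the longest permitted-onset suffix is /gl/; onset = /gl/, preceding coda = /j/.
/a…e/ gap (V4→V5): /jndj/; trying suffixes from longest down, /dj/ is the first permitted one, so coda /jn/ | onset /dj/.
/e…e/ gap (V5→V6): just /z/ — single C goes to the following onset.
Result: ju.zuwj.djej.glajn.dje.zel.
Syllable 3 is /djej/: onset /dj/, nucleus /e/, coda /j/.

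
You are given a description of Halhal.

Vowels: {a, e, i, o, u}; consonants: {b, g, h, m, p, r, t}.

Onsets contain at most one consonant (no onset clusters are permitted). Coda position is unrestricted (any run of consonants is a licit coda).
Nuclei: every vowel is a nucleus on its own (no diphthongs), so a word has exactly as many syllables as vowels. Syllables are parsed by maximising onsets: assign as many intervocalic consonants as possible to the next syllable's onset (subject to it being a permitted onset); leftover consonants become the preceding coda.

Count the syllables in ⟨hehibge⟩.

3

The vowels are e, i, e — 3 nuclei, so 3 syllables.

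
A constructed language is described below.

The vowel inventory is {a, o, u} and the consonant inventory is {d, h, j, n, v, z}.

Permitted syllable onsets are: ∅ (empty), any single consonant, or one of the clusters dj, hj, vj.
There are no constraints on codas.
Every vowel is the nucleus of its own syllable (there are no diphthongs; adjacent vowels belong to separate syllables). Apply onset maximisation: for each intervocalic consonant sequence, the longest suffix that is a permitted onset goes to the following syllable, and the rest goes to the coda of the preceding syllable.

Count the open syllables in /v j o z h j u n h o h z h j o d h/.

0

Nuclei (vowels): o, u, o, o → 4 syllables.
V1 /o/ – V2 /u/: cluster /zhj/ — the longest permitted-onset suffix is /hj/; onset = /hj/, preceding coda = /z/.
V2 /u/ – V3 /o/: /nh/ splits as /n/ + /h/ (/h/ is the longest suffix that is a licit onset).
V3 /o/ – V4 /o/: /hzhj/ — longest licit onset from the right is /hj/, leaving /hz/ as coda.
Syllabification: vjoz.hjun.hohz.hjodh.
Classifying each syllable: /vjoz/ (closed), /hjun/ (closed), /hohz/ (closed), /hjodh/ (closed).
Open syllables: 0.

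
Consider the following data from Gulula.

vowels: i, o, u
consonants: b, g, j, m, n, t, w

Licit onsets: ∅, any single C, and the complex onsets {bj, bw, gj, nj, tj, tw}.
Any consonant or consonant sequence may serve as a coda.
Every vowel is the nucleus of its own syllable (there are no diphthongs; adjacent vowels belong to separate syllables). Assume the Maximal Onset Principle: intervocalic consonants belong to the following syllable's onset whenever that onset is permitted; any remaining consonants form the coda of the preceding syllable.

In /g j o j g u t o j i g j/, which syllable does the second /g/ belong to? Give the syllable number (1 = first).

2

Nuclei (vowels): o, u, o, i → 4 syllables.
σ1/σ2 boundary: cluster /jg/ — the longest permitted-onset suffix is /g/; onset = /g/, preceding coda = /j/.
σ2/σ3 boundary: /t/ → onset of the next syllable (single consonants are always licit onsets).
σ3/σ4 boundary: /j/ → onset of the next syllable (single consonants are always licit onsets).
So the parse is gjoj.gu.to.jigj.
The second /g/ is in the onset of syllable 2 (/gu/).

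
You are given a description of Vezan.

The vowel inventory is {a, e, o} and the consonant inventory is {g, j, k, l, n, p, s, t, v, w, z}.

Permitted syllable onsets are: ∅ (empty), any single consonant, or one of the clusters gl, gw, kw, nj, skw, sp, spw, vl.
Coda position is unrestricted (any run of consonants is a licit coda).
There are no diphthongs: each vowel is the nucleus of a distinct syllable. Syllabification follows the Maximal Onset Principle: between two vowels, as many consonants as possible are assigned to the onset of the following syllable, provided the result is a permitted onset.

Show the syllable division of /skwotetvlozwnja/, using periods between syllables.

The vowels are o, e, o, a — 4 nuclei, so 4 syllables.
σ1/σ2 boundary: just /t/ — single C goes to the following onset.
σ2/σ3 boundary: cluster /tvl/ — the longest permitted-onset suffix is /vl/; onset = /vl/, preceding coda = /t/.
σ3/σ4 boundary: /zwnj/ splits as /zw/ + /nj/ (/nj/ is the longest suffix that is a licit onset).

skwo.tet.vlozw.nja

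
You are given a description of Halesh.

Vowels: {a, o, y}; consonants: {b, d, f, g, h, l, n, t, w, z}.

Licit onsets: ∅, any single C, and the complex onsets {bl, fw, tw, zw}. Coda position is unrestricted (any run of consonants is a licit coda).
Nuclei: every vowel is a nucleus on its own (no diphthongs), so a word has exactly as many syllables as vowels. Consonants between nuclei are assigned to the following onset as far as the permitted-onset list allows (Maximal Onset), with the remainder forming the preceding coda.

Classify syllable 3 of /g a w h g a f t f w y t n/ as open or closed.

closed

Vowels present: a, a, y; each is a nucleus, giving 3 syllables.
/a…a/ gap (V1→V2): cluster /whg/ — the longest permitted-onset suffix is /g/; onset = /g/, preceding coda = /wh/.
/a…y/ gap (V2→V3): /ftfw/; trying suffixes from longest down, /fw/ is the first permitted one, so coda /ft/ | onset /fw/.
Syllabification: gawh.gaft.fwytn.
Syllable 3 is /fwytn/ with coda /tn/, so it is closed.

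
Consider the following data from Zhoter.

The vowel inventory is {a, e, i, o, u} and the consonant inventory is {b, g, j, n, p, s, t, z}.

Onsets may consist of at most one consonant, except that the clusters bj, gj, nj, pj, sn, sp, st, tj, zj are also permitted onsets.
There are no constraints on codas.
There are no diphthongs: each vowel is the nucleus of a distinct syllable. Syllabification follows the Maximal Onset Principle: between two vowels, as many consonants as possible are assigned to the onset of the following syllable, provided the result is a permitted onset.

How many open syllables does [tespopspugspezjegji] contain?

4

Vowels present: e, o, u, e, e, i; each is a nucleus, giving 6 syllables.
V1 /e/ – V2 /o/: /sp/ — entire cluster is a permitted onset → onset /sp/, coda ∅.
V2 /o/ – V3 /u/: cluster /psp/ — the longest permitted-onset suffix is /sp/; onset = /sp/, preceding coda = /p/.
V3 /u/ – V4 /e/: /gsp/; trying suffixes from longest down, /sp/ is the first permitted one, so coda /g/ | onset /sp/.
V4 /e/ – V5 /e/: cluster /zj/ — /zj/ is itself a permitted onset, so the whole cluster goes right; preceding coda = ∅.
V5 /e/ – V6 /i/: cluster /gj/ — /gj/ is itself a permitted onset, so the whole cluster goes right; preceding coda = ∅.
Result: te.spop.spug.spe.zje.gji.
Classifying each syllable: /te/ (open), /spop/ (closed), /spug/ (closed), /spe/ (open), /zje/ (open), /gji/ (open).
Open syllables: 4.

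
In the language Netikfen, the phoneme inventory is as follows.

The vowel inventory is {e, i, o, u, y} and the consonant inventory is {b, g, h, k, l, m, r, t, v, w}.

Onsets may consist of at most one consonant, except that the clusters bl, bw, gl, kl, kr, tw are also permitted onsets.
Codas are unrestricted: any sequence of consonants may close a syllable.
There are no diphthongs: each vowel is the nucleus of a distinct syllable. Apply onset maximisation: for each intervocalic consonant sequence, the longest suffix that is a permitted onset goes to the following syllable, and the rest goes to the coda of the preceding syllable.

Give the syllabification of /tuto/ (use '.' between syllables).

tu.to

Vowels present: u, o; each is a nucleus, giving 2 syllables.
/u…o/ gap (V1→V2): just /t/ — single C goes to the following onset.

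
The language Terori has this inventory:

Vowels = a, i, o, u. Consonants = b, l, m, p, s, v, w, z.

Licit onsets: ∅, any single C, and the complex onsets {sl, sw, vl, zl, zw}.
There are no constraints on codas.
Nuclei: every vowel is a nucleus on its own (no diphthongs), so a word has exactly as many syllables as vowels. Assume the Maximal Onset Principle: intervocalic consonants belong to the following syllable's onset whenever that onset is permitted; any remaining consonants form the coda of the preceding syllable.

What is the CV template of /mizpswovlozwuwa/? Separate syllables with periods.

The vowels are i, o, o, u, a — 5 nuclei, so 5 syllables.
Between /i/ (V1) and /o/ (V2): /zpsw/ — longest licit onset from the right is /sw/, leaving /zp/ as coda.
Between /o/ (V2) and /o/ (V3): cluster /vl/ — /vl/ is itself a permitted onset, so the whole cluster goes right; preceding coda = ∅.
Between /o/ (V3) and /u/ (V4): /zw/ — entire cluster is a permitted onset → onset /zw/, coda ∅.
Between /u/ (V4) and /a/ (V5): /w/ is a single consonant, so it becomes the next onset.
Result: mizp.swo.vlo.zwu.wa.
Mapping each syllable to C/V: /mizp/ → CVCC, /swo/ → CCV, /vlo/ → CCV, /zwu/ → CCV, /wa/ → CV.

CVCC.CCV.CCV.CCV.CV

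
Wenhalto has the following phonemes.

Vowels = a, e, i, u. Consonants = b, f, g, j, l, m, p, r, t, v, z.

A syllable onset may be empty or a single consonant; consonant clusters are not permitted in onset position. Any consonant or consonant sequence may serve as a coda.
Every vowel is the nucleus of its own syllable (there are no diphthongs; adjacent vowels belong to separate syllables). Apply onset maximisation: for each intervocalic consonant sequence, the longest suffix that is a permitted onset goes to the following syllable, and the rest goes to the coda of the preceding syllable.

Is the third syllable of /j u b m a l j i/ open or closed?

open

Nuclei (vowels): u, a, i → 3 syllables.
Between /u/ (V1) and /a/ (V2): /bm/; trying suffixes from longest down, /m/ is the first permitted one, so coda /b/ | onset /m/.
Between /a/ (V2) and /i/ (V3): /lj/ — longest licit onset from the right is /j/, leaving /l/ as coda.
So the parse is jub.mal.ji.
Syllable 3 is /ji/; it ends in its nucleus with no coda, so it is open.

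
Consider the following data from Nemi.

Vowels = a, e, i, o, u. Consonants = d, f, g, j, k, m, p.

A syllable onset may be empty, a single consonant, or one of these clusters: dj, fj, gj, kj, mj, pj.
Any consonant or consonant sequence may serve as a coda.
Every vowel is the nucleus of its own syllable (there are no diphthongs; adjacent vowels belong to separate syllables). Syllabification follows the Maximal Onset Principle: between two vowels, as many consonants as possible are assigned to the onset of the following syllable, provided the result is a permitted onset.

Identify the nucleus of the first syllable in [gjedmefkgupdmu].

Nuclei (vowels): e, e, u, u → 4 syllables.
The first nucleus (vowel 1 from the left) is /e/.

e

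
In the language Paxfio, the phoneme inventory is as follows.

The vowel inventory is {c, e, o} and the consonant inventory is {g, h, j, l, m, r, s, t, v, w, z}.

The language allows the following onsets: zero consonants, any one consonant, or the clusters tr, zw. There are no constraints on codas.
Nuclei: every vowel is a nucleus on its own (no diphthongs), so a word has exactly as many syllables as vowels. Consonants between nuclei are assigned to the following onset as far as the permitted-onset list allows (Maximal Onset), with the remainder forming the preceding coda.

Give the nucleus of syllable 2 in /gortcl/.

c

Vowels present: o, c; each is a nucleus, giving 2 syllables.
The second nucleus (vowel 2 from the left) is /c/.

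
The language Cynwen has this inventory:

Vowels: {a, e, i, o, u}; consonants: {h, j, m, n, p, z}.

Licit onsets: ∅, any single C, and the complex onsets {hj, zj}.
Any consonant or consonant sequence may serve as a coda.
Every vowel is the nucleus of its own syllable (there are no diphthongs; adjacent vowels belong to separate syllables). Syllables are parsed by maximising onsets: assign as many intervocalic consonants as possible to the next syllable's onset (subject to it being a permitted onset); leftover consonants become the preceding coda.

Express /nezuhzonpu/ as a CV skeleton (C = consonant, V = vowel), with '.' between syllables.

The vowels are e, u, o, u — 4 nuclei, so 4 syllables.
Between /e/ (V1) and /u/ (V2): /z/ is a single consonant, so it becomes the next onset.
Between /u/ (V2) and /o/ (V3): /hz/ splits as /h/ + /z/ (/z/ is the longest suffix that is a licit onset).
Between /o/ (V3) and /u/ (V4): /np/; trying suffixes from longest down, /p/ is the first permitted one, so coda /n/ | onset /p/.
Putting it together: ne.zuh.zon.pu.
Mapping each syllable to C/V: /ne/ → CV, /zuh/ → CVC, /zon/ → CVC, /pu/ → CV.

CV.CVC.CVC.CV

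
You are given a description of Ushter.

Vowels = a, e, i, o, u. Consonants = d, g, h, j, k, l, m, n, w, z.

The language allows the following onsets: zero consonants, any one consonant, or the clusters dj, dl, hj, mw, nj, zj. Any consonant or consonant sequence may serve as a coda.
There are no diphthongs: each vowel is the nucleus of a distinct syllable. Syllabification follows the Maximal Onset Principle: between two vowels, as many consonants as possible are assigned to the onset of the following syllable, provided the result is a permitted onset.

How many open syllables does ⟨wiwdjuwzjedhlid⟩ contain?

0

Nuclei (vowels): i, u, e, i → 4 syllables.
Between /i/ (V1) and /u/ (V2): /wdj/ — longest licit onset from the right is /dj/, leaving /w/ as coda.
Between /u/ (V2) and /e/ (V3): /wzj/ — longest licit onset from the right is /zj/, leaving /w/ as coda.
Between /e/ (V3) and /i/ (V4): cluster /dhl/ — the longest permitted-onset suffix is /l/; onset = /l/, preceding coda = /dh/.
Putting it together: wiw.djuw.zjedh.lid.
Classifying each syllable: /wiw/ (closed), /djuw/ (closed), /zjedh/ (closed), /lid/ (closed).
Open syllables: 0.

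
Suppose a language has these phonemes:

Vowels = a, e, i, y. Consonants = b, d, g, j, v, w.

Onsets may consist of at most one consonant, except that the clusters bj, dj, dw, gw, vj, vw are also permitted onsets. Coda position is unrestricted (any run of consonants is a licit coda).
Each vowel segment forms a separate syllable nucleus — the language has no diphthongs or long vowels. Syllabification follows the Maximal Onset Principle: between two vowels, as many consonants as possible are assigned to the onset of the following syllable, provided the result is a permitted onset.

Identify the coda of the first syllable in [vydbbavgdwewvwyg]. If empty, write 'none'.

Vowels present: y, a, e, y; each is a nucleus, giving 4 syllables.
/y…a/ gap (V1→V2): cluster /dbb/ — the longest permitted-onset suffix is /b/; onset = /b/, preceding coda = /db/.
/a…e/ gap (V2→V3): /vgdw/; trying suffixes from longest down, /dw/ is the first permitted one, so coda /vg/ | onset /dw/.
/e…y/ gap (V3→V4): /wvw/; trying suffixes from longest down, /vw/ is the first permitted one, so coda /w/ | onset /vw/.
Putting it together: vydb.bavg.dwew.vwyg.
Syllable 1 is /vydb/: onset /v/, nucleus /y/, coda /db/.

db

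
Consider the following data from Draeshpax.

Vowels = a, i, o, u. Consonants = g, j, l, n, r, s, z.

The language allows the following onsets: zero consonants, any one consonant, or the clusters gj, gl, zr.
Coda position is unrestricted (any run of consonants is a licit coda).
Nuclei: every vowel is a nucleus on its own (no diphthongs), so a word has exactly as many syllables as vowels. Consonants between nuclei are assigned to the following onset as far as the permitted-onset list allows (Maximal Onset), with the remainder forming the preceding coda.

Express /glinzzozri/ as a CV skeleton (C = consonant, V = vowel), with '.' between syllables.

The vowels are i, o, i — 3 nuclei, so 3 syllables.
σ1/σ2 boundary: /nzz/; trying suffixes from longest down, /z/ is the first permitted one, so coda /nz/ | onset /z/.
σ2/σ3 boundary: /zr/ — entire cluster is a permitted onset → onset /zr/, coda ∅.
Syllabification: glinz.zo.zri.
Mapping each syllable to C/V: /glinz/ → CCVCC, /zo/ → CV, /zri/ → CCV.

CCVCC.CV.CCV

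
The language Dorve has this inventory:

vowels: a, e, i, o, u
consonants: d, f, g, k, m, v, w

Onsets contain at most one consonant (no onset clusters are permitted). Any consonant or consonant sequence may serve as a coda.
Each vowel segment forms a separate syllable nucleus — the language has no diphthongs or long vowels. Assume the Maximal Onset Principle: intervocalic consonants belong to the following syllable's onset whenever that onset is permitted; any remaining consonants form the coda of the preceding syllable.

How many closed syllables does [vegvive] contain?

1

Nuclei (vowels): e, i, e → 3 syllables.
V1 /e/ – V2 /i/: /gv/; trying suffixes from longest down, /v/ is the first permitted one, so coda /g/ | onset /v/.
V2 /i/ – V3 /e/: just /v/ — single C goes to the following onset.
So the parse is veg.vi.ve.
Classifying each syllable: /veg/ (closed), /vi/ (open), /ve/ (open).
Closed syllables: 1.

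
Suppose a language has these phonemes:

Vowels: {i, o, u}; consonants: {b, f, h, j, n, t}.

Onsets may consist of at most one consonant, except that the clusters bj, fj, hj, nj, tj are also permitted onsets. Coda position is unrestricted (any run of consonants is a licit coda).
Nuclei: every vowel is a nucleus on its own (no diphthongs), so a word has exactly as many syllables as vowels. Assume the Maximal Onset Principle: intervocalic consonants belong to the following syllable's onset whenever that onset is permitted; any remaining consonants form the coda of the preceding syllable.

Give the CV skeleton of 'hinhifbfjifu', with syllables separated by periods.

CVC.CVCC.CCV.CV

Nuclei (vowels): i, i, i, u → 4 syllables.
V1 /i/ – V2 /i/: /nh/; trying suffixes from longest down, /h/ is the first permitted one, so coda /n/ | onset /h/.
V2 /i/ – V3 /i/: /fbfj/ — longest licit onset from the right is /fj/, leaving /fb/ as coda.
V3 /i/ – V4 /u/: /f/ is a single consonant, so it becomes the next onset.
Putting it together: hin.hifb.fji.fu.
Mapping each syllable to C/V: /hin/ → CVC, /hifb/ → CVCC, /fji/ → CCV, /fu/ → CV.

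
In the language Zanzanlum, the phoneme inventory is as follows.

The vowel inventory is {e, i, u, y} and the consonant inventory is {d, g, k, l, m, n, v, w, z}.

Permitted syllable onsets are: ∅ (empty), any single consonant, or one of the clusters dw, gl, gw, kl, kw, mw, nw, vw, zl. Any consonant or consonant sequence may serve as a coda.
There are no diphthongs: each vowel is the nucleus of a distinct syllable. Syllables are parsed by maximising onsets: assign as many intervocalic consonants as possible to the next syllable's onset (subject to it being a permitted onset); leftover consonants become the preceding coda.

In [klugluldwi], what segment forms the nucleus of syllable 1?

u

The vowels are u, u, i — 3 nuclei, so 3 syllables.
The first nucleus (vowel 1 from the left) is /u/.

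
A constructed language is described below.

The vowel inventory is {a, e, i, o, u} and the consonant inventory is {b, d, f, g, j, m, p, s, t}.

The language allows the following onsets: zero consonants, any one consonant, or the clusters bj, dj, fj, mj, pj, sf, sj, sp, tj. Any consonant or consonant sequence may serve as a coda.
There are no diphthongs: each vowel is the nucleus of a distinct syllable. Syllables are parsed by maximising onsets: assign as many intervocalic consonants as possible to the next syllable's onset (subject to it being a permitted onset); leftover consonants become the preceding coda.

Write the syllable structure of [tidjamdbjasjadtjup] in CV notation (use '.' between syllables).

The vowels are i, a, a, a, u — 5 nuclei, so 5 syllables.
σ1/σ2 boundary: /dj/ — entire cluster is a permitted onset → onset /dj/, coda ∅.
σ2/σ3 boundary: /mdbj/ — longest licit onset from the right is /bj/, leaving /md/ as coda.
σ3/σ4 boundary: /sj/ is a licit onset in full, so it all attaches to the next syllable.
σ4/σ5 boundary: /dtj/; trying suffixes from longest down, /tj/ is the first permitted one, so coda /d/ | onset /tj/.
Syllabification: ti.djamd.bja.sjad.tjup.
Mapping each syllable to C/V: /ti/ → CV, /djamd/ → CCVCC, /bja/ → CCV, /sjad/ → CCVC, /tjup/ → CCVC.

CV.CCVCC.CCV.CCVC.CCVC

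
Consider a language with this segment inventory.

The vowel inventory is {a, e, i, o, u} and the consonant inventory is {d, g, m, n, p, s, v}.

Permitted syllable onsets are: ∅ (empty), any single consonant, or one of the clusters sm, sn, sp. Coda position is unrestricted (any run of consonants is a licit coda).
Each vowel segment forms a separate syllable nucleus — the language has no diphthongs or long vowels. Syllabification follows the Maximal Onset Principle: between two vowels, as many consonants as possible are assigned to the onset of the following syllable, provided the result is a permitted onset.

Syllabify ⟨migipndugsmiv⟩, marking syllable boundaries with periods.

mi.gipn.dug.smiv

Nuclei (vowels): i, i, u, i → 4 syllables.
Between /i/ (V1) and /i/ (V2): /g/ → onset of the next syllable (single consonants are always licit onsets).
Between /i/ (V2) and /u/ (V3): /pnd/; trying suffixes from longest down, /d/ is the first permitted one, so coda /pn/ | onset /d/.
Between /u/ (V3) and /i/ (V4): /gsm/ splits as /g/ + /sm/ (/sm/ is the longest suffix that is a licit onset).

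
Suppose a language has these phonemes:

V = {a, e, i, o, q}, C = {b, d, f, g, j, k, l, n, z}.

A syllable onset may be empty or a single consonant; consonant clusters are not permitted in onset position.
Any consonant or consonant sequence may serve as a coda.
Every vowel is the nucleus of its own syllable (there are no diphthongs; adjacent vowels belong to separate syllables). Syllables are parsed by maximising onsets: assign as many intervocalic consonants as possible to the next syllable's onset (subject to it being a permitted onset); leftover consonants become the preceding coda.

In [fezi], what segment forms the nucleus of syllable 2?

i

The vowels are e, i — 2 nuclei, so 2 syllables.
The second nucleus (vowel 2 from the left) is /i/.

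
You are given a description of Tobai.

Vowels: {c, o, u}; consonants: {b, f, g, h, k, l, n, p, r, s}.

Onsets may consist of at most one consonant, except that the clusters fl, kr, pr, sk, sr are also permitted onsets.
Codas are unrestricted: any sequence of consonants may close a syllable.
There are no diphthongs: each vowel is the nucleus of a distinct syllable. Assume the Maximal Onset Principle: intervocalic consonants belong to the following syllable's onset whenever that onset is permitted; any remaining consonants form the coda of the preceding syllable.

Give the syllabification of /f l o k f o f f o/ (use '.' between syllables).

Nuclei (vowels): o, o, o → 3 syllables.
V1 /o/ – V2 /o/: /kf/ — longest licit onset from the right is /f/, leaving /k/ as coda.
V2 /o/ – V3 /o/: /ff/ — longest licit onset from the right is /f/, leaving /f/ as coda.

flok.fof.fo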